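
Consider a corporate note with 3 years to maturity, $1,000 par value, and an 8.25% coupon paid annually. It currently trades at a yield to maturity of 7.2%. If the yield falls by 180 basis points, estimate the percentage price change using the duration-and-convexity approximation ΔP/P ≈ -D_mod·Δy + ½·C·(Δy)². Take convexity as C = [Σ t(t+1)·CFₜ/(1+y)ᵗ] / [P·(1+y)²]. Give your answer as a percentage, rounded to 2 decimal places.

+4.82%

With y = 0.072:
  t   CF        PV=CF/(1+0.072)^t    t·PV        t(t+1)·PV
  1        82.50        76.9590        76.9590         153.9179
  2        82.50        71.7901       143.5801         430.7404
  3     1,082.50       878.7059     2,636.1177      10,544.4710
  Σ                  1,027.4549     2,856.6568      11,129.1293
P = 1,027.4549; D_Mac = 2.78032 yrs; D_mod = 2.59359 yrs; C = 9.42560.
Duration effect: -2.59359 × (-0.018) = +0.046685
Convexity effect: 0.5 × 9.42560 × (-0.018)² = +0.0015269
ΔP/P ≈ +0.046685 + 0.0015269 = +0.048211 = +4.8211%.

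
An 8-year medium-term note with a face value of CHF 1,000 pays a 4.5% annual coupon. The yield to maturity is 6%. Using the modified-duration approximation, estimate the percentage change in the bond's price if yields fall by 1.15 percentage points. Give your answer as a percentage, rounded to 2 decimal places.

+7.41%

Periodic yield y = 0.06. Modified duration first:
  t   CF        PV=CF/(1+0.06)^t    t·PV
  1        45.00        42.4528        42.4528
  2        45.00        40.0498        80.0997
  3        45.00        37.7829       113.3486
  4        45.00        35.6442       142.5769
  5        45.00        33.6266       168.1331
  6        45.00        31.7232       190.3393
  7        45.00        29.9276       209.4930
  8     1,045.00       655.6459     5,245.1674
  Σ                    906.8531     6,191.6108
P = 906.8531; D_Mac = 6.82758 yrs; D_mod = 6.82758/(1+0.06) = 6.44111 yrs.
ΔP/P ≈ -D_mod · Δy = -6.44111 × (-0.0115) = +0.074073 = +7.4073%.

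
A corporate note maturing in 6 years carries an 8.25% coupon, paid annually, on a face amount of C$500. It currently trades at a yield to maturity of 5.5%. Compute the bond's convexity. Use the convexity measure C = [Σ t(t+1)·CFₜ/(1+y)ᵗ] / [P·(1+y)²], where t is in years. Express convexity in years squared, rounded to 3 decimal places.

29.736

With y = 0.055:
  t   CF        PV=CF/(1+0.055)^t    t·PV        t(t+1)·PV
  1        41.25        39.0995        39.0995          78.1991
  2        41.25        37.0612        74.1223         222.3670
  3        41.25        35.1291       105.3872         421.5488
  4        41.25        33.2977       133.1908         665.9538
  5        41.25        31.5618       157.8090         946.8538
  6       541.25       392.5393     2,355.2358      16,486.6509
  Σ                    568.6885     2,864.8446      18,821.5733
P = 568.6885.
Convexity = Σ t(t+1)·PV / [P·(1+y)²] = 18,821.5733 / (568.6885 × 1.113025) = 29.73559.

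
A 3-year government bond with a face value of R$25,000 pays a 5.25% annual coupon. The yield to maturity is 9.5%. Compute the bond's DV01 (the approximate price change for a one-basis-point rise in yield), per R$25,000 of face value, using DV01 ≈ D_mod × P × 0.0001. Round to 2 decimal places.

Periodic yield y = 0.095.
  t   CF        PV=CF/(1+0.095)^t    t·PV
  1     1,312.50     1,198.6301     1,198.6301
  2     1,312.50     1,094.6394     2,189.2788
  3    26,312.50    20,041.0170    60,123.0509
  Σ                 22,334.2865    63,510.9598
P = 22,334.2865; D_Mac = 2.84365 yrs; D_mod = 2.59694 yrs.
DV01 ≈ 2.59694 × 22,334.2865 × 0.0001 = 5.800088.

R$5.80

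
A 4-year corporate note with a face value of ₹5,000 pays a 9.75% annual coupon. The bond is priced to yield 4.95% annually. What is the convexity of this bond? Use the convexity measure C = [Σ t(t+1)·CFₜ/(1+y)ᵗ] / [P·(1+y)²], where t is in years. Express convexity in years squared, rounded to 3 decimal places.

With y = 0.0495:
  t   CF        PV=CF/(1+0.0495)^t    t·PV        t(t+1)·PV
  1       487.50       464.5069       464.5069         929.0138
  2       487.50       442.5983       885.1966       2,655.5898
  3       487.50       421.7230     1,265.1690       5,060.6760
  4     5,487.50     4,523.1893    18,092.7571      90,463.7855
  Σ                  5,852.0175    20,707.6296      99,109.0652
P = 5,852.0175.
Convexity = Σ t(t+1)·PV / [P·(1+y)²] = 99,109.0652 / (5,852.0175 × 1.101450) = 15.37598.

15.376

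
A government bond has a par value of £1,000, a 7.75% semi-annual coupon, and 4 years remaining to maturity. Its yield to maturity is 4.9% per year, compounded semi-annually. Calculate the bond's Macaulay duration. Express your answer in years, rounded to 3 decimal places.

3.542 years

Periodic yield y = 0.0245. Discount each cash flow and weight by its period:
  t   CF        PV=CF/(1+0.0245)^t    t·PV
  1        38.75        37.8233        37.8233
  2        38.75        36.9188        73.8376
  3        38.75        36.0359       108.1078
  4        38.75        35.1742       140.6967
  5        38.75        34.3330       171.6651
  6        38.75        33.5120       201.0718
  7        38.75        32.7106       228.9739
  8     1,038.75       855.8848     6,847.0787
  Σ                  1,102.3926     7,809.2550
Price P = Σ PV = 1,102.3926.
Macaulay duration = Σ(t·PV) / P = 7,809.2550 / 1,102.3926 = 7.08391 half-year periods.
In years: 7.08391 / 2 = 3.54196 years.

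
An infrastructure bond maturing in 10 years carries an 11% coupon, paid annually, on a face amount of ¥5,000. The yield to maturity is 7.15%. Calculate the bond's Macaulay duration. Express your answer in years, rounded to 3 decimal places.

6.936 years

Periodic yield y = 0.0715. Discount each cash flow and weight by its year:
  t   CF        PV=CF/(1+0.0715)^t    t·PV
  1       550.00       513.2991       513.2991
  2       550.00       479.0472       958.0945
  3       550.00       447.0809     1,341.2428
  4       550.00       417.2477     1,668.9909
  5       550.00       389.4053     1,947.0263
  6       550.00       363.4207     2,180.5241
  7       550.00       339.1700     2,374.1902
  8       550.00       316.5376     2,532.3007
  9       550.00       295.4154     2,658.7385
  10    5,550.00     2,782.0903    27,820.9035
  Σ                  6,342.7143    43,995.3106
Price P = Σ PV = 6,342.7143.
Macaulay duration = Σ(t·PV) / P = 43,995.3106 / 6,342.7143 = 6.93635 years.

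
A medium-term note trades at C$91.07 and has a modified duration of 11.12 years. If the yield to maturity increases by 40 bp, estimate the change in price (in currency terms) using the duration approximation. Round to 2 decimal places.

Duration approximation: ΔP/P ≈ -D_mod · Δy = -11.12 × (+0.004) = -0.044480.
ΔP ≈ 91.07 × (-0.044480) = -4.0507936.

-C$4.05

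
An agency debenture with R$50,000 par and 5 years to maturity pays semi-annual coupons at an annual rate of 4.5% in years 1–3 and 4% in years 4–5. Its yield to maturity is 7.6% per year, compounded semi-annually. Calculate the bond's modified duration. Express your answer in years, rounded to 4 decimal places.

Periodic yield y = 0.038. First find Macaulay duration:
  t   CF        PV=CF/(1+0.038)^t    t·PV
  1     1,125.00     1,083.8150     1,083.8150
  2     1,125.00     1,044.1378     2,088.2756
  3     1,125.00     1,005.9131     3,017.7393
  4     1,125.00       969.0878     3,876.3510
  5     1,125.00       933.6106     4,668.0528
  6     1,125.00       899.4321     5,396.5928
  7     1,000.00       770.2266     5,391.5864
  8     1,000.00       742.0295     5,936.2360
  9     1,000.00       714.8646     6,433.7818
  10   51,000.00    35,123.4074   351,234.0739
  Σ                 43,286.5245   389,126.5046
P = 43,286.5245; Macaulay duration = 389,126.5046 / 43,286.5245 = 8.98955 half-year periods = 4.49478 years.
Modified duration = D_Mac / (1 + y) = 4.49478 / 1.038 = 4.33023 years.

4.3302 years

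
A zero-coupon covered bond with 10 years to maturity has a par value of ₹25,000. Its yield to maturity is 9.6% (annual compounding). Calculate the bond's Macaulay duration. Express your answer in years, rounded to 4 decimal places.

10.0000 years

A zero-coupon bond has a single cash flow at maturity, so its Macaulay duration equals its maturity: 10 years.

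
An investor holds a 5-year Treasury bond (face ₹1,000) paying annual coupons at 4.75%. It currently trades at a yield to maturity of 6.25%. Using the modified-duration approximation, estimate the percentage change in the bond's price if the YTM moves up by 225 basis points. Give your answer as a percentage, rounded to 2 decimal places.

Periodic yield y = 0.0625. Modified duration first:
  t   CF        PV=CF/(1+0.0625)^t    t·PV
  1        47.50        44.7059        44.7059
  2        47.50        42.0761        84.1522
  3        47.50        39.6011       118.8032
  4        47.50        37.2716       149.0863
  5     1,047.50       773.5873     3,867.9366
  Σ                    937.2420     4,264.6842
P = 937.2420; D_Mac = 4.55025 yrs; D_mod = 4.55025/(1+0.0625) = 4.28259 yrs.
ΔP/P ≈ -D_mod · Δy = -4.28259 × (+0.0225) = -0.096358 = -9.6358%.

-9.64%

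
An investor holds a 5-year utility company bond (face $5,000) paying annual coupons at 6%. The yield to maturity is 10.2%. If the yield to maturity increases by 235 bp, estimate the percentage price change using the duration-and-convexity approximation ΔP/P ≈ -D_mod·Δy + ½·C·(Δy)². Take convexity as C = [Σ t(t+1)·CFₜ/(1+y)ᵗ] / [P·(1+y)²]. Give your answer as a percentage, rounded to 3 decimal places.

With y = 0.102:
  t   CF        PV=CF/(1+0.102)^t    t·PV        t(t+1)·PV
  1       300.00       272.2323       272.2323         544.4646
  2       300.00       247.0348       494.0695       1,482.2086
  3       300.00       224.1695       672.5084       2,690.0337
  4       300.00       203.4206       813.6823       4,068.4115
  5     5,300.00     3,261.1284    16,305.6419      97,833.8517
  Σ                  4,207.9855    18,558.1345     106,618.9700
P = 4,207.9855; D_Mac = 4.41022 yrs; D_mod = 4.00201 yrs; C = 20.86398.
Duration effect: -4.00201 × (+0.0235) = -0.094047
Convexity effect: 0.5 × 20.86398 × (0.0235)² = +0.0057611
ΔP/P ≈ -0.094047 + 0.0057611 = -0.088286 = -8.8286%.

-8.829%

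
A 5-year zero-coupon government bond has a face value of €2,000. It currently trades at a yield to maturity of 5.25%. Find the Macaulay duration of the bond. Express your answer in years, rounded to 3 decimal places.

5.000 years

A zero-coupon bond has a single cash flow at maturity, so its Macaulay duration equals its maturity: 5 years.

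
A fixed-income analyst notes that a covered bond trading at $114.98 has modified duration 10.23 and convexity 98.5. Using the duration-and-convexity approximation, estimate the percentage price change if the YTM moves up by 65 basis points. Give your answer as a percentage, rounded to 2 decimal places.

-6.44%

Duration effect: -D_mod·Δy = -10.23 × (+0.0065) = -0.066495
Convexity effect: ½·C·(Δy)² = 0.5 × 98.5 × (0.0065)² = +0.0020808125
ΔP/P ≈ -0.066495 + 0.0020808125 = -0.0644141875
= -6.44141875%.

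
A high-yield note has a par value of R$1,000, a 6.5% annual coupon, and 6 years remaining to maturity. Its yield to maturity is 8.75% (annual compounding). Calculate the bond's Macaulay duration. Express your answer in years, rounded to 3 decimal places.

5.103 years

Periodic yield y = 0.0875. Discount each cash flow and weight by its year:
  t   CF        PV=CF/(1+0.0875)^t    t·PV
  1        65.00        59.7701        59.7701
  2        65.00        54.9610       109.9221
  3        65.00        50.5389       151.6166
  4        65.00        46.4725       185.8901
  5        65.00        42.7334       213.6668
  6     1,065.00       643.8342     3,863.0049
  Σ                    898.3101     4,583.8706
Price P = Σ PV = 898.3101.
Macaulay duration = Σ(t·PV) / P = 4,583.8706 / 898.3101 = 5.10277 years.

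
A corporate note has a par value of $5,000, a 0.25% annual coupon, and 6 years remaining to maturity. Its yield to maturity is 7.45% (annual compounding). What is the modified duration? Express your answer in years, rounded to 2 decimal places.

Periodic yield y = 0.0745. First find Macaulay duration:
  t   CF        PV=CF/(1+0.0745)^t    t·PV
  1        12.50        11.6333        11.6333
  2        12.50        10.8267        21.6535
  3        12.50        10.0761        30.2282
  4        12.50         9.3774        37.5098
  5        12.50         8.7273        43.6363
  6     5,012.50     3,256.9858    19,541.9149
  Σ                  3,307.6266    19,686.5759
P = 3,307.6266; Macaulay duration = 19,686.5759 / 3,307.6266 = 5.95187 years.
Modified duration = D_Mac / (1 + y) = 5.95187 / 1.0745 = 5.53920 years.

5.54 years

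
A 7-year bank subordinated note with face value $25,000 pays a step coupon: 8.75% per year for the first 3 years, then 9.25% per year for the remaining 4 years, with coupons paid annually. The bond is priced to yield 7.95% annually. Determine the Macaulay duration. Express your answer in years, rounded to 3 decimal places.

5.551 years

Periodic yield y = 0.0795. Discount each cash flow and weight by its year:
  t   CF        PV=CF/(1+0.0795)^t    t·PV
  1     2,187.50     2,026.4011     2,026.4011
  2     2,187.50     1,877.1664     3,754.3328
  3     2,187.50     1,738.9221     5,216.7662
  4     2,312.50     1,702.9079     6,811.6315
  5     2,312.50     1,577.4969     7,887.4844
  6     2,312.50     1,461.3218     8,767.9308
  7    27,312.50    15,988.3235   111,918.2647
  Σ                 26,372.5396   146,382.8114
Price P = Σ PV = 26,372.5396.
Macaulay duration = Σ(t·PV) / P = 146,382.8114 / 26,372.5396 = 5.55058 years.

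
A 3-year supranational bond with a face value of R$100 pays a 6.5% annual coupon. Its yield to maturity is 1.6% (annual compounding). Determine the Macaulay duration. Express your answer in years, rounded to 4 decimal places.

2.8329 years

Periodic yield y = 0.016. Discount each cash flow and weight by its year:
  t   CF        PV=CF/(1+0.016)^t    t·PV
  1         6.50         6.3976         6.3976
  2         6.50         6.2969        12.5938
  3       106.50       101.5473       304.6420
  Σ                    114.2418       323.6334
Price P = Σ PV = 114.2418.
Macaulay duration = Σ(t·PV) / P = 323.6334 / 114.2418 = 2.83288 years.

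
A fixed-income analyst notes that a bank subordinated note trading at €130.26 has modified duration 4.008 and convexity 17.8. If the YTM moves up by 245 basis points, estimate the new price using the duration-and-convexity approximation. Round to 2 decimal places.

€118.16

Duration effect: -D_mod·Δy = -4.008 × (+0.0245) = -0.098196
Convexity effect: ½·C·(Δy)² = 0.5 × 17.8 × (0.0245)² = +0.005342225
ΔP/P ≈ -0.098196 + 0.005342225 = -0.092853775
New price ≈ 130.26 × (1 - 0.092853775) = 118.1648672685.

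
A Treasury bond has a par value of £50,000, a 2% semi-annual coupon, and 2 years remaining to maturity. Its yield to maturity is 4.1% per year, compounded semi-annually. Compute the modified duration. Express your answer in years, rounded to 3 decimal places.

Periodic yield y = 0.0205. First find Macaulay duration:
  t   CF        PV=CF/(1+0.0205)^t    t·PV
  1       500.00       489.9559       489.9559
  2       500.00       480.1136       960.2272
  3       500.00       470.4690     1,411.4069
  4    50,500.00    46,562.8272   186,251.3088
  Σ                 48,003.3656   189,112.8987
P = 48,003.3656; Macaulay duration = 189,112.8987 / 48,003.3656 = 3.93958 half-year periods = 1.96979 years.
Modified duration = D_Mac / (1 + y) = 1.96979 / 1.0205 = 1.93022 years.

1.930 years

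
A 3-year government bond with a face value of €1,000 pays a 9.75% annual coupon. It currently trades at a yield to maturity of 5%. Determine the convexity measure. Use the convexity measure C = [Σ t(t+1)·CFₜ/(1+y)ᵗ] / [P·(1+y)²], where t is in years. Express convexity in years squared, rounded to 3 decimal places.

9.712

With y = 0.05:
  t   CF        PV=CF/(1+0.05)^t    t·PV        t(t+1)·PV
  1        97.50        92.8571        92.8571         185.7143
  2        97.50        88.4354       176.8707         530.6122
  3     1,097.50       948.0618     2,844.1853      11,376.7412
  Σ                  1,129.3543     3,113.9132      12,093.0677
P = 1,129.3543.
Convexity = Σ t(t+1)·PV / [P·(1+y)²] = 12,093.0677 / (1,129.3543 × 1.102500) = 9.71243.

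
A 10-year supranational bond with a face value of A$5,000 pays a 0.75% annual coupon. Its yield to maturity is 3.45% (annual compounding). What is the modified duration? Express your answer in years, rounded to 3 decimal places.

Periodic yield y = 0.0345. First find Macaulay duration:
  t   CF        PV=CF/(1+0.0345)^t    t·PV
  1        37.50        36.2494        36.2494
  2        37.50        35.0405        70.0810
  3        37.50        33.8719       101.6158
  4        37.50        32.7423       130.9692
  5        37.50        31.6504       158.2519
  6        37.50        30.5948       183.5691
  7        37.50        29.5745       207.0217
  8        37.50        28.5882       228.7059
  9        37.50        27.6348       248.7135
  10    5,037.50     3,588.4765    35,884.7652
  Σ                  3,874.4234    37,249.9426
P = 3,874.4234; Macaulay duration = 37,249.9426 / 3,874.4234 = 9.61432 years.
Modified duration = D_Mac / (1 + y) = 9.61432 / 1.0345 = 9.29369 years.

9.294 years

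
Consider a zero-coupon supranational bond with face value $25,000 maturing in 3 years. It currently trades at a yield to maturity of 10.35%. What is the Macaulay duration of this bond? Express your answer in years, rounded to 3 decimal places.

3.000 years

A zero-coupon bond has a single cash flow at maturity, so its Macaulay duration equals its maturity: 3 years.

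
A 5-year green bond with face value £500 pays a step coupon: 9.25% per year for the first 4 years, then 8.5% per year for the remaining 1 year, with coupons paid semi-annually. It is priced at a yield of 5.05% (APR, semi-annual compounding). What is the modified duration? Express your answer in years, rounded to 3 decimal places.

4.090 years

Periodic yield y = 0.02525. First find Macaulay duration:
  t   CF        PV=CF/(1+0.02525)^t    t·PV
  1       23.125        22.5555        22.5555
  2       23.125        22.0000        43.9999
  3       23.125        21.4582        64.3745
  4       23.125        20.9297        83.7187
  5       23.125        20.4142       102.0711
  6       23.125        19.9115       119.4688
  7       23.125        19.4211       135.9475
  8       23.125        18.9428       151.5422
  9       21.250        16.9782       152.8035
  10     521.250       406.2078     4,062.0783
  Σ                    588.8188     4,938.5600
P = 588.8188; Macaulay duration = 4,938.5600 / 588.8188 = 8.38723 half-year periods = 4.19362 years.
Modified duration = D_Mac / (1 + y) = 4.19362 / 1.02525 = 4.09034 years.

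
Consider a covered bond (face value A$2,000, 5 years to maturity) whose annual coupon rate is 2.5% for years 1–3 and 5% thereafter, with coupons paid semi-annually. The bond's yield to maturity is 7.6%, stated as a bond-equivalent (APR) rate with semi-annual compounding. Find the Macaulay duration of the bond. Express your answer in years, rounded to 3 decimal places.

4.669 years

Periodic yield y = 0.038. Discount each cash flow and weight by its period:
  t   CF        PV=CF/(1+0.038)^t    t·PV
  1        25.00        24.0848        24.0848
  2        25.00        23.2031        46.4061
  3        25.00        22.3536        67.0609
  4        25.00        21.5353        86.1411
  5        25.00        20.7469       103.7345
  6        25.00        19.9874       119.9243
  7        50.00        38.5113       269.5793
  8        50.00        37.1015       296.8118
  9        50.00        35.7432       321.6891
  10    2,050.00     1,411.8232    14,118.2324
  Σ                  1,655.0903    15,453.6643
Price P = Σ PV = 1,655.0903.
Macaulay duration = Σ(t·PV) / P = 15,453.6643 / 1,655.0903 = 9.33705 half-year periods.
In years: 9.33705 / 2 = 4.66853 years.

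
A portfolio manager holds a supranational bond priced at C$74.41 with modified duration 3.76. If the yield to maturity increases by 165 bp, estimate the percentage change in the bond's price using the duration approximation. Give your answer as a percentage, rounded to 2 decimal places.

-6.20%

Duration approximation: ΔP/P ≈ -D_mod · Δy = -3.76 × (+0.0165) = -0.062040.
As a percentage: -6.2040%.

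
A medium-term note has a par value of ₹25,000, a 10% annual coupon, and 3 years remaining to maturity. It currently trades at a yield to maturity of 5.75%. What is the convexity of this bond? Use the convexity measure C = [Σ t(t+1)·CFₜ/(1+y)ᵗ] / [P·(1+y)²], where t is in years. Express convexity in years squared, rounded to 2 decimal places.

9.54

With y = 0.0575:
  t   CF        PV=CF/(1+0.0575)^t    t·PV        t(t+1)·PV
  1     2,500.00     2,364.0662     2,364.0662       4,728.1324
  2     2,500.00     2,235.5236     4,471.0472      13,413.1415
  3    27,500.00    23,253.6733    69,761.0198     279,044.0790
  Σ                 27,853.2630    76,596.1331     297,185.3529
P = 27,853.2630.
Convexity = Σ t(t+1)·PV / [P·(1+y)²] = 297,185.3529 / (27,853.2630 × 1.118306) = 9.54093.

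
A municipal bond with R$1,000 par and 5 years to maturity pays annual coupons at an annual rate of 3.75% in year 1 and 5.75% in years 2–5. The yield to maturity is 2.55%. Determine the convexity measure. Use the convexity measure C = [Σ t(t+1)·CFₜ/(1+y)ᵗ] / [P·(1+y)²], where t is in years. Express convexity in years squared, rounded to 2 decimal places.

With y = 0.0255:
  t   CF        PV=CF/(1+0.0255)^t    t·PV        t(t+1)·PV
  1        37.50        36.5675        36.5675          73.1351
  2        57.50        54.6760       109.3519         328.0558
  3        57.50        53.3164       159.9492         639.7968
  4        57.50        51.9906       207.9626       1,039.8129
  5     1,057.50       932.3995     4,661.9977      27,971.9863
  Σ                  1,128.9501     5,175.8290      30,052.7869
P = 1,128.9501.
Convexity = Σ t(t+1)·PV / [P·(1+y)²] = 30,052.7869 / (1,128.9501 × 1.051650) = 25.31271.

25.31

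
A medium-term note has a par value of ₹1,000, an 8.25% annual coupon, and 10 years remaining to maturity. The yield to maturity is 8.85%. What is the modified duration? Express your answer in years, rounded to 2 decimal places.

Periodic yield y = 0.0885. First find Macaulay duration:
  t   CF        PV=CF/(1+0.0885)^t    t·PV
  1        82.50        75.7924        75.7924
  2        82.50        69.6301       139.2602
  3        82.50        63.9689       191.9066
  4        82.50        58.7679       235.0716
  5        82.50        53.9898       269.9490
  6        82.50        49.6002       297.6011
  7        82.50        45.5675       318.9723
  8        82.50        41.8626       334.9010
  9        82.50        38.4590       346.1310
  10    1,082.50       463.6002     4,636.0015
  Σ                    961.2385     6,845.5869
P = 961.2385; Macaulay duration = 6,845.5869 / 961.2385 = 7.12163 years.
Modified duration = D_Mac / (1 + y) = 7.12163 / 1.0885 = 6.54261 years.

6.54 years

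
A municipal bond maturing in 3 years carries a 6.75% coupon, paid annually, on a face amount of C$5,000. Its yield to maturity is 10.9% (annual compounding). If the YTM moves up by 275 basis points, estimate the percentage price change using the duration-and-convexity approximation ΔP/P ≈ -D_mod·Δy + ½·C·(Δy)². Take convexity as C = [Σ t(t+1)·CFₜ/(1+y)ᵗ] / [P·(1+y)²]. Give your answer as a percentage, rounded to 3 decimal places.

With y = 0.109:
  t   CF        PV=CF/(1+0.109)^t    t·PV        t(t+1)·PV
  1       337.50       304.3282       304.3282         608.6564
  2       337.50       274.4168       548.8336       1,646.5008
  3     5,337.50     3,913.3010    11,739.9029      46,959.6115
  Σ                  4,492.0460    12,593.0647      49,214.7687
P = 4,492.0460; D_Mac = 2.80341 yrs; D_mod = 2.52788 yrs; C = 8.90816.
Duration effect: -2.52788 × (+0.0275) = -0.069517
Convexity effect: 0.5 × 8.90816 × (0.0275)² = +0.0033684
ΔP/P ≈ -0.069517 + 0.0033684 = -0.066148 = -6.6148%.

-6.615%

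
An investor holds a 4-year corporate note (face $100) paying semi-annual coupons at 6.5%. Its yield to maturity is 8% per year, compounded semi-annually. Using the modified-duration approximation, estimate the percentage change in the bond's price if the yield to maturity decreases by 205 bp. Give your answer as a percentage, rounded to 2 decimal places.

Periodic yield y = 0.04. Modified duration first:
  t   CF        PV=CF/(1+0.04)^t    t·PV
  1         3.25         3.1250         3.1250
  2         3.25         3.0048         6.0096
  3         3.25         2.8892         8.6677
  4         3.25         2.7781        11.1125
  5         3.25         2.6713        13.3563
  6         3.25         2.5685        15.4111
  7         3.25         2.4697        17.2881
  8       103.25        75.4438       603.5501
  Σ                     94.9504       678.5205
P = 94.9504; D_Mac = 7.14605 half-year periods = 3.57302 yrs; D_mod = 3.57302/(1+0.04) = 3.43560 yrs.
ΔP/P ≈ -D_mod · Δy = -3.43560 × (-0.0205) = +0.070430 = +7.0430%.

+7.04%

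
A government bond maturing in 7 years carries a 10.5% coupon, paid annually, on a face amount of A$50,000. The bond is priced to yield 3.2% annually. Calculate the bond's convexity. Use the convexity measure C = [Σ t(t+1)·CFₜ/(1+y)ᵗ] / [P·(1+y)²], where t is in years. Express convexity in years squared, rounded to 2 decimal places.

With y = 0.032:
  t   CF        PV=CF/(1+0.032)^t    t·PV        t(t+1)·PV
  1     5,250.00     5,087.2093     5,087.2093      10,174.4186
  2     5,250.00     4,929.4664     9,858.9328      29,576.7983
  3     5,250.00     4,776.6147    14,329.8441      57,319.3765
  4     5,250.00     4,628.5026    18,514.0105      92,570.0525
  5     5,250.00     4,484.9832    22,424.9158     134,549.4949
  6     5,250.00     4,345.9139    26,075.4835     182,528.3845
  7    55,250.00    44,317.4131   310,221.8914   2,481,775.1309
  Σ                 72,570.1031   406,512.2874   2,988,493.6562
P = 72,570.1031.
Convexity = Σ t(t+1)·PV / [P·(1+y)²] = 2,988,493.6562 / (72,570.1031 × 1.065024) = 38.66653.

38.67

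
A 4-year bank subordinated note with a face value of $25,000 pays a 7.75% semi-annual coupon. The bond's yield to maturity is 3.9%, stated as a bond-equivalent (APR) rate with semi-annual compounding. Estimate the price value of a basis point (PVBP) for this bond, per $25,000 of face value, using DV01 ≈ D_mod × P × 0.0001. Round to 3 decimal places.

$9.939

Periodic yield y = 0.0195.
  t   CF        PV=CF/(1+0.0195)^t    t·PV
  1       968.75       950.2207       950.2207
  2       968.75       932.0458     1,864.0916
  3       968.75       914.2185     2,742.6556
  4       968.75       896.7323     3,586.9291
  5       968.75       879.5804     4,397.9022
  6       968.75       862.7567     5,176.5401
  7       968.75       846.2547     5,923.7830
  8    25,968.75    22,251.1881   178,009.5046
  Σ                 28,532.9972   202,651.6270
P = 28,532.9972; D_Mac = 7.10236 half-year periods = 3.55118 yrs; D_mod = 3.48326 yrs.
DV01 ≈ 3.48326 × 28,532.9972 × 0.0001 = 9.938775.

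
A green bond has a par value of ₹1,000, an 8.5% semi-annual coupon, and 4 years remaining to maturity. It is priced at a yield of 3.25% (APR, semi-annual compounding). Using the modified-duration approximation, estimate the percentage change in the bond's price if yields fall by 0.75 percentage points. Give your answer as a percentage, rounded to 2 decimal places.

+2.60%

Periodic yield y = 0.01625. Modified duration first:
  t   CF        PV=CF/(1+0.01625)^t    t·PV
  1        42.50        41.8204        41.8204
  2        42.50        41.1517        82.3034
  3        42.50        40.4937       121.4810
  4        42.50        39.8462       159.3847
  5        42.50        39.2090       196.0452
  6        42.50        38.5821       231.4924
  7        42.50        37.9651       265.7560
  8     1,042.50       916.3715     7,330.9724
  Σ                  1,195.4398     8,429.2555
P = 1,195.4398; D_Mac = 7.05118 half-year periods = 3.52559 yrs; D_mod = 3.52559/(1+0.01625) = 3.46921 yrs.
ΔP/P ≈ -D_mod · Δy = -3.46921 × (-0.0075) = +0.026019 = +2.6019%.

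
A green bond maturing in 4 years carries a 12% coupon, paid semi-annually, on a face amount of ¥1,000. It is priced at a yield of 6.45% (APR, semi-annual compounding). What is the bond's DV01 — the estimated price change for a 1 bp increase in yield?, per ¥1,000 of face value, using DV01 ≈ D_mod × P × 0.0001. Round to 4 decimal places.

Periodic yield y = 0.03225.
  t   CF        PV=CF/(1+0.03225)^t    t·PV
  1        60.00        58.1255        58.1255
  2        60.00        56.3095       112.6189
  3        60.00        54.5502       163.6507
  4        60.00        52.8459       211.3838
  5        60.00        51.1949       255.9746
  6        60.00        49.5955       297.5727
  7        60.00        48.0460       336.3218
  8     1,060.00       822.2933     6,578.3461
  Σ                  1,192.9607     8,013.9941
P = 1,192.9607; D_Mac = 6.71774 half-year periods = 3.35887 yrs; D_mod = 3.25393 yrs.
DV01 ≈ 3.25393 × 1,192.9607 × 0.0001 = 0.388181.

¥0.3882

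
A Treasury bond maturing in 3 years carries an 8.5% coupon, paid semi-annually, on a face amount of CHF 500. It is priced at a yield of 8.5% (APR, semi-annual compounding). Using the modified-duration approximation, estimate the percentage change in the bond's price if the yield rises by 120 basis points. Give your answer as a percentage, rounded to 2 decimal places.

Periodic yield y = 0.0425. Modified duration first:
  t   CF        PV=CF/(1+0.0425)^t    t·PV
  1        21.25        20.3837        20.3837
  2        21.25        19.5527        39.1054
  3        21.25        18.7556        56.2668
  4        21.25        17.9910        71.9639
  5        21.25        17.2575        86.2876
  6       521.25       406.0595     2,436.3571
  Σ                    500.0000     2,710.3645
P = 500.0000; D_Mac = 5.42073 half-year periods = 2.71036 yrs; D_mod = 2.71036/(1+0.0425) = 2.59987 yrs.
ΔP/P ≈ -D_mod · Δy = -2.59987 × (+0.012) = -0.031198 = -3.1198%.

-3.12%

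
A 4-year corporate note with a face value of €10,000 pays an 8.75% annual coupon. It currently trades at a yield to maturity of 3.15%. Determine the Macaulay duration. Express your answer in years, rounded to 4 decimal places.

Periodic yield y = 0.0315. Discount each cash flow and weight by its year:
  t   CF        PV=CF/(1+0.0315)^t    t·PV
  1       875.00       848.2792       848.2792
  2       875.00       822.3744     1,644.7488
  3       875.00       797.2607     2,391.7821
  4    10,875.00     9,606.2157    38,424.8630
  Σ                 12,074.1301    43,309.6731
Price P = Σ PV = 12,074.1301.
Macaulay duration = Σ(t·PV) / P = 43,309.6731 / 12,074.1301 = 3.58698 years.

3.5870 years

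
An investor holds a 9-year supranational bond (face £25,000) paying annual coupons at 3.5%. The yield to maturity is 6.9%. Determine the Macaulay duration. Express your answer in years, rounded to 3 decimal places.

Periodic yield y = 0.069. Discount each cash flow and weight by its year:
  t   CF        PV=CF/(1+0.069)^t    t·PV
  1       875.00       818.5220       818.5220
  2       875.00       765.6894     1,531.3788
  3       875.00       716.2670     2,148.8010
  4       875.00       670.0346     2,680.1384
  5       875.00       626.7863     3,133.9317
  6       875.00       586.3296     3,517.9776
  7       875.00       548.4842     3,839.3894
  8       875.00       513.0816     4,104.6525
  9    25,875.00    14,193.2225   127,739.0027
  Σ                 19,438.4172   149,513.7941
Price P = Σ PV = 19,438.4172.
Macaulay duration = Σ(t·PV) / P = 149,513.7941 / 19,438.4172 = 7.69167 years.

7.692 years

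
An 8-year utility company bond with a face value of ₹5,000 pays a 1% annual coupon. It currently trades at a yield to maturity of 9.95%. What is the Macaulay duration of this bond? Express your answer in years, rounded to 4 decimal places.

7.5909 years

Periodic yield y = 0.0995. Discount each cash flow and weight by its year:
  t   CF        PV=CF/(1+0.0995)^t    t·PV
  1        50.00        45.4752        45.4752
  2        50.00        41.3599        82.7198
  3        50.00        37.6170       112.8510
  4        50.00        34.2128       136.8513
  5        50.00        31.1167       155.5836
  6        50.00        28.3008       169.8048
  7        50.00        25.7397       180.1779
  8     5,050.00     2,364.4466    18,915.5727
  Σ                  2,608.2688    19,799.0364
Price P = Σ PV = 2,608.2688.
Macaulay duration = Σ(t·PV) / P = 19,799.0364 / 2,608.2688 = 7.59087 years.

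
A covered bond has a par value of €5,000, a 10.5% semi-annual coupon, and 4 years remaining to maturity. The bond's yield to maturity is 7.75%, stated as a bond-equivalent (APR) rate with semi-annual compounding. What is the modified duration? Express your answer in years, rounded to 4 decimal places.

3.2720 years

Periodic yield y = 0.03875. First find Macaulay duration:
  t   CF        PV=CF/(1+0.03875)^t    t·PV
  1       262.50       252.7076       252.7076
  2       262.50       243.2805       486.5609
  3       262.50       234.2050       702.6151
  4       262.50       225.4681       901.8725
  5       262.50       217.0572     1,085.2858
  6       262.50       208.9600     1,253.7598
  7       262.50       201.1648     1,408.1538
  8     5,262.50     3,882.4316    31,059.4529
  Σ                  5,465.2748    37,150.4084
P = 5,465.2748; Macaulay duration = 37,150.4084 / 5,465.2748 = 6.79754 half-year periods = 3.39877 years.
Modified duration = D_Mac / (1 + y) = 3.39877 / 1.03875 = 3.27198 years.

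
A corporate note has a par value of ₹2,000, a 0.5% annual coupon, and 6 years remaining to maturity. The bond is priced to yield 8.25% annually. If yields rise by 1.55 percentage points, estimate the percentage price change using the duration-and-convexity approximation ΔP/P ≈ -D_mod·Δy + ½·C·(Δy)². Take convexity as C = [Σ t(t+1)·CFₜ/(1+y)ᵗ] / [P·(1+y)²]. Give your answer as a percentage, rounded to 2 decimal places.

With y = 0.0825:
  t   CF        PV=CF/(1+0.0825)^t    t·PV        t(t+1)·PV
  1        10.00         9.2379         9.2379          18.4758
  2        10.00         8.5338        17.0677          51.2030
  3        10.00         7.8834        23.6503          94.6014
  4        10.00         7.2826        29.1305         145.6526
  5        10.00         6.7276        33.6380         201.8281
  6     2,010.00     1,249.1904     7,495.1422      52,465.9955
  Σ                  1,288.8558     7,607.8667      52,977.7564
P = 1,288.8558; D_Mac = 5.90281 yrs; D_mod = 5.45294 yrs; C = 35.07789.
Duration effect: -5.45294 × (+0.0155) = -0.084521
Convexity effect: 0.5 × 35.07789 × (0.0155)² = +0.0042137
ΔP/P ≈ -0.084521 + 0.0042137 = -0.080307 = -8.0307%.

-8.03%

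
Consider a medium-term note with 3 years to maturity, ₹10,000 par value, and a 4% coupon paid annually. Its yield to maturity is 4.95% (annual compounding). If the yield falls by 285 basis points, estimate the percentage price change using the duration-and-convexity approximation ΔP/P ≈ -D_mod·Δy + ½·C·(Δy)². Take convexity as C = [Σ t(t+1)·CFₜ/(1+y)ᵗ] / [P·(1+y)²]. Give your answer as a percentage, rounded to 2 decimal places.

+8.25%

With y = 0.0495:
  t   CF        PV=CF/(1+0.0495)^t    t·PV        t(t+1)·PV
  1       400.00       381.1339       381.1339         762.2677
  2       400.00       363.1576       726.3151       2,178.9454
  3    10,400.00     8,996.7574    26,990.2722     107,961.0890
  Σ                  9,741.0489    28,097.7213     110,902.3022
P = 9,741.0489; D_Mac = 2.88447 yrs; D_mod = 2.74842 yrs; C = 10.33642.
Duration effect: -2.74842 × (-0.0285) = +0.078330
Convexity effect: 0.5 × 10.33642 × (-0.0285)² = +0.0041979
ΔP/P ≈ +0.078330 + 0.0041979 = +0.082528 = +8.2528%.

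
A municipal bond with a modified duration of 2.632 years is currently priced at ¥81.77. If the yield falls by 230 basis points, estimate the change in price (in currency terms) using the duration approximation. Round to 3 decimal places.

Duration approximation: ΔP/P ≈ -D_mod · Δy = -2.632 × (-0.023) = +0.060536.
ΔP ≈ 81.77 × (+0.060536) = +4.95002872.

+¥4.950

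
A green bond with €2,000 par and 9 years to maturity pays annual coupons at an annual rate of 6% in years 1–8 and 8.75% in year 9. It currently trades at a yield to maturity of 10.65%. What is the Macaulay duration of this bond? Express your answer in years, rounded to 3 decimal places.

Periodic yield y = 0.1065. Discount each cash flow and weight by its year:
  t   CF        PV=CF/(1+0.1065)^t    t·PV
  1       120.00       108.4501       108.4501
  2       120.00        98.0118       196.0236
  3       120.00        88.5782       265.7347
  4       120.00        80.0526       320.2105
  5       120.00        72.3476       361.7380
  6       120.00        65.3842       392.3051
  7       120.00        59.0910       413.6370
  8       120.00        53.4035       427.2282
  9     2,175.00       874.7753     7,872.9774
  Σ                  1,500.0943    10,358.3046
Price P = Σ PV = 1,500.0943.
Macaulay duration = Σ(t·PV) / P = 10,358.3046 / 1,500.0943 = 6.90510 years.

6.905 years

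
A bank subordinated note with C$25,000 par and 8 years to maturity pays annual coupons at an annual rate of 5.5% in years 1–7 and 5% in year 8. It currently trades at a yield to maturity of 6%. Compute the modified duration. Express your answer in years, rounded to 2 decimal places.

Periodic yield y = 0.06. First find Macaulay duration:
  t   CF        PV=CF/(1+0.06)^t    t·PV
  1     1,375.00     1,297.1698     1,297.1698
  2     1,375.00     1,223.7451     2,447.4902
  3     1,375.00     1,154.4765     3,463.4295
  4     1,375.00     1,089.1288     4,356.5151
  5     1,375.00     1,027.4800     5,137.3999
  6     1,375.00       969.3207     5,815.9245
  7     1,375.00       914.4535     6,401.1747
  8    26,250.00    16,469.5747   131,756.5980
  Σ                 24,145.3492   160,675.7018
P = 24,145.3492; Macaulay duration = 160,675.7018 / 24,145.3492 = 6.65452 years.
Modified duration = D_Mac / (1 + y) = 6.65452 / 1.06 = 6.27785 years.

6.28 years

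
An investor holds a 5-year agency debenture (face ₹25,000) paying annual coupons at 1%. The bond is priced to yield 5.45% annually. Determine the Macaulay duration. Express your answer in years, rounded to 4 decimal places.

4.8888 years

Periodic yield y = 0.0545. Discount each cash flow and weight by its year:
  t   CF        PV=CF/(1+0.0545)^t    t·PV
  1       250.00       237.0792       237.0792
  2       250.00       224.8262       449.6523
  3       250.00       213.2064       639.6192
  4       250.00       202.1872       808.7488
  5    25,250.00    19,365.4887    96,827.4437
  Σ                 20,242.7877    98,962.5433
Price P = Σ PV = 20,242.7877.
Macaulay duration = Σ(t·PV) / P = 98,962.5433 / 20,242.7877 = 4.88878 years.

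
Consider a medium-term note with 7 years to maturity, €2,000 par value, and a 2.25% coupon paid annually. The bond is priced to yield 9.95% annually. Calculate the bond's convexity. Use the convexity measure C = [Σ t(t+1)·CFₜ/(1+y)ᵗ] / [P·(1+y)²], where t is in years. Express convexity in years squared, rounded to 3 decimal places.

41.188

With y = 0.0995:
  t   CF        PV=CF/(1+0.0995)^t    t·PV        t(t+1)·PV
  1        45.00        40.9277        40.9277          81.8554
  2        45.00        37.2239        74.4478         223.3435
  3        45.00        33.8553       101.5659         406.2637
  4        45.00        30.7916       123.1662         615.8310
  5        45.00        28.0050       140.0252         840.1515
  6        45.00        25.4707       152.8243       1,069.7700
  7     2,045.00     1,052.7535     7,369.2742      58,954.1936
  Σ                  1,249.0277     8,002.2314      62,191.4087
P = 1,249.0277.
Convexity = Σ t(t+1)·PV / [P·(1+y)²] = 62,191.4087 / (1,249.0277 × 1.208900) = 41.18773.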